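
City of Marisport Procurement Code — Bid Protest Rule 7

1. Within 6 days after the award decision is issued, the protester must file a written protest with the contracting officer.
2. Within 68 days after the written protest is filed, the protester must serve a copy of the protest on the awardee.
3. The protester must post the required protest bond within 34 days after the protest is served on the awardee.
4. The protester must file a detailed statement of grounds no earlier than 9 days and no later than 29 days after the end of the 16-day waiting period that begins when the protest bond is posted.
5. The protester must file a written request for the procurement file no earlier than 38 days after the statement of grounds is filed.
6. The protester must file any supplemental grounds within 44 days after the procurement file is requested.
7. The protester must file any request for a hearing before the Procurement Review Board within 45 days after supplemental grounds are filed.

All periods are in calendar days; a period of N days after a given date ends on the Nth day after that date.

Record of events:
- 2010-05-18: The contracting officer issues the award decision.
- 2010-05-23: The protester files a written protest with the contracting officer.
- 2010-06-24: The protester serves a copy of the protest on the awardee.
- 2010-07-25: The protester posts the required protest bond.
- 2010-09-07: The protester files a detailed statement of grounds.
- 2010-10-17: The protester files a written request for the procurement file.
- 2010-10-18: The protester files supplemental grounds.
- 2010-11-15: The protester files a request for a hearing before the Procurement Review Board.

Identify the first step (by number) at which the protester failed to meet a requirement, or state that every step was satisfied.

Step 1: 6 days after 2010-05-18 (when the award decision is issued) is 2010-05-24; 2010-05-23 is within that limit.
Step 2: 68 days after 2010-05-23 (when the written protest is filed) is 2010-07-30; 2010-06-24 is within that limit.
Step 3: 34 days after 2010-06-24 (when the protest is served on the awardee) is 2010-07-28; done 2010-07-25 — timely.
Step 4: the window is 9–29 days after 2010-08-10 (end of the 16-day waiting period, which began when the protest bond is posted on 2010-07-25), so 2010-08-19 through 2010-09-08; 2010-09-07 falls inside that range.
Step 5: the earliest permitted date is 38 days after 2010-09-07 (when the statement of grounds is filed), i.e. 2010-10-15; done 2010-10-17, after the minimum wait.
Step 6: 44 days after 2010-10-17 (when the procurement file is requested) is 2010-11-30; completed 2010-10-18, before the deadline.
Step 7: 45 days after 2010-10-18 (when supplemental grounds are filed) is 2010-12-02; completed 2010-11-15, before the deadline.

None — every step was satisfied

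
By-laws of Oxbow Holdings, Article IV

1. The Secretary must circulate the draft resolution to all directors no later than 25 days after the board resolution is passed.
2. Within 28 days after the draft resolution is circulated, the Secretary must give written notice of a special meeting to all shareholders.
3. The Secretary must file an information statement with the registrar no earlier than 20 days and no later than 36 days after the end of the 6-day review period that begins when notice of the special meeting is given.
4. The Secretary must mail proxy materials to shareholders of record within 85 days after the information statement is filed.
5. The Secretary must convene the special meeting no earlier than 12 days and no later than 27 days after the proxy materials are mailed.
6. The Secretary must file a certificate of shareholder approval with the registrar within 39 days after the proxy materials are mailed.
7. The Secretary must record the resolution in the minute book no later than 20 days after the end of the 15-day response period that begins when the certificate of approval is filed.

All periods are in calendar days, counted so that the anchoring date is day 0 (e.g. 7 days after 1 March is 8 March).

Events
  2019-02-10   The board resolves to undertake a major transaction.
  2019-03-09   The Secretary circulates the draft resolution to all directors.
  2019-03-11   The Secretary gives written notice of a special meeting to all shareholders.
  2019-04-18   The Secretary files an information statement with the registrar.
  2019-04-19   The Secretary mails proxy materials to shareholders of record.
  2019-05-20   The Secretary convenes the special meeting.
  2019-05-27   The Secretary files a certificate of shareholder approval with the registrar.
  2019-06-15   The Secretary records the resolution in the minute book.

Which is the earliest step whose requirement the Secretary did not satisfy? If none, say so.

(1) due by 2019-02-10 + 25 days = 2019-03-07; 2019-03-09 misses that deadline by 2 days.

Step 1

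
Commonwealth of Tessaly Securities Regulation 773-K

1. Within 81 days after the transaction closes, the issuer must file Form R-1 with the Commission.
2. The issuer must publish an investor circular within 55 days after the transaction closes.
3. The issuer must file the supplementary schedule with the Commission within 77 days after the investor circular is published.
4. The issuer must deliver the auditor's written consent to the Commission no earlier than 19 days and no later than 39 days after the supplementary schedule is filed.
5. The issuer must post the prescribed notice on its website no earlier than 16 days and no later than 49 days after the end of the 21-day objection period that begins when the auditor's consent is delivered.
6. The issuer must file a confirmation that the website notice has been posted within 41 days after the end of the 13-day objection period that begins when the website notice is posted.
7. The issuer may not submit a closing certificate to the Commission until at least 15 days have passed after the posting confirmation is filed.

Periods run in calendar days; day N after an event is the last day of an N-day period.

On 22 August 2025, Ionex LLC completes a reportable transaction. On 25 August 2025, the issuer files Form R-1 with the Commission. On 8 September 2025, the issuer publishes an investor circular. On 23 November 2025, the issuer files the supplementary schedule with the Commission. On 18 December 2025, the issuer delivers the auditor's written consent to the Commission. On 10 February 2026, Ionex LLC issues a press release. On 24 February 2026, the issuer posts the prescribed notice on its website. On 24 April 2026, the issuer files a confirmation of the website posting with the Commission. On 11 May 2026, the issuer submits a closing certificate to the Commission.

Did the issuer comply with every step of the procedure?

No

(1) due by 22 August 2025 + 81 days = 11 November 2025; done 25 August 2025 — timely.
(2) due by 22 August 2025 + 55 days = 16 October 2025; completed 8 September 2025, before the deadline.
(3) due by 8 September 2025 + 77 days = 24 November 2025; 23 November 2025 is within that limit.
(4) the permitted window runs from 23 November 2025 + 19 = 12 December 2025 to 23 November 2025 + 39 = 1 January 2026; 18 December 2025 falls inside that range.
(5) the permitted window runs from 8 January 2026 + 16 = 24 January 2026 to 8 January 2026 + 49 = 26 February 2026; done 24 February 2026, which is between those dates.
(6) due by 9 March 2026 + 41 days = 19 April 2026; not done until 24 April 2026, 5 days after the deadline.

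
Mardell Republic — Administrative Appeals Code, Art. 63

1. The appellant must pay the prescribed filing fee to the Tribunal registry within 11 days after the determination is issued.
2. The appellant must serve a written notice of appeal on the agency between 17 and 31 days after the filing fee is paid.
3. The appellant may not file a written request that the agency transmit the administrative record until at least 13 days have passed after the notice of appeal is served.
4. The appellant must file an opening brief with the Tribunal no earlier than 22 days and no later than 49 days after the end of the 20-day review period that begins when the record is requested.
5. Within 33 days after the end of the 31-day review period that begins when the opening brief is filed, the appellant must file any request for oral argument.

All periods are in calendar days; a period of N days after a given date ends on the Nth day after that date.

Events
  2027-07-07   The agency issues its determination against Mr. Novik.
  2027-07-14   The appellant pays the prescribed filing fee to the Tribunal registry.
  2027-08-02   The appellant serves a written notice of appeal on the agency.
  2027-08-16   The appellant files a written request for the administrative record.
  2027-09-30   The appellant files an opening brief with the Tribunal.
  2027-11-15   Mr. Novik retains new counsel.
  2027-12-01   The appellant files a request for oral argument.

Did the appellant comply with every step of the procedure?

Yes

(1) due by 2027-07-07 + 11 days = 2027-07-18; done 2027-07-14 — timely.
(2) the permitted window runs from 2027-07-14 + 17 = 2027-07-31 to 2027-07-14 + 31 = 2027-08-14; done 2027-08-02 — within the window.
(3) permitted from 2027-08-02 + 13 days = 2027-08-15 onward; done 2027-08-16 — permitted.
(4) the permitted window runs from 2027-09-05 + 22 = 2027-09-27 to 2027-09-05 + 49 = 2027-10-24; 2027-09-30 falls inside that range.
(5) due by 2027-10-31 + 33 days = 2027-12-03; completed 2027-12-01, before the deadline.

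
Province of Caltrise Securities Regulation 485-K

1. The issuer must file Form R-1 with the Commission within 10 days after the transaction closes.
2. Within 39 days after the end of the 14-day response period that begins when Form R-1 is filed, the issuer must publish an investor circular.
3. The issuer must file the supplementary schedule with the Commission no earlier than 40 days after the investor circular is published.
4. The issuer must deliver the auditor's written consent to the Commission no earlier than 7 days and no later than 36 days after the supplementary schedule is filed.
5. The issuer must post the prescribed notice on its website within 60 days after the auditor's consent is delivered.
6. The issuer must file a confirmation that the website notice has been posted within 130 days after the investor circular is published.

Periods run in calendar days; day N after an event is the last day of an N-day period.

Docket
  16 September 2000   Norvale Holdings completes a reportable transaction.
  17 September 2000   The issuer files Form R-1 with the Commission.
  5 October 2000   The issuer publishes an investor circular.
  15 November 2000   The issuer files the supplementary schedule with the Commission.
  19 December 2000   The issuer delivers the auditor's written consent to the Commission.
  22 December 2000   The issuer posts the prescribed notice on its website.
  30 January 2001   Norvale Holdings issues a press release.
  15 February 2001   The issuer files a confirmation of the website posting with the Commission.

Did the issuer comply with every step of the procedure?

(1) due by 16 September 2000 + 10 days = 26 September 2000; done 17 September 2000 — timely.
(2) due by 1 October 2000 + 39 days = 9 November 2000; 5 October 2000 is within that limit.
(3) permitted from 5 October 2000 + 40 days = 14 November 2000 onward; done 15 November 2000, after the minimum wait.
(4) the permitted window runs from 15 November 2000 + 7 = 22 November 2000 to 15 November 2000 + 36 = 21 December 2000; done 19 December 2000 — within the window.
(5) due by 19 December 2000 + 60 days = 17 February 2001; done 22 December 2000 — timely.
(6) due by 5 October 2000 + 130 days = 12 February 2001; done 15 February 2001 — 3 days late.
No need to go further; step 6 was not satisfied.

No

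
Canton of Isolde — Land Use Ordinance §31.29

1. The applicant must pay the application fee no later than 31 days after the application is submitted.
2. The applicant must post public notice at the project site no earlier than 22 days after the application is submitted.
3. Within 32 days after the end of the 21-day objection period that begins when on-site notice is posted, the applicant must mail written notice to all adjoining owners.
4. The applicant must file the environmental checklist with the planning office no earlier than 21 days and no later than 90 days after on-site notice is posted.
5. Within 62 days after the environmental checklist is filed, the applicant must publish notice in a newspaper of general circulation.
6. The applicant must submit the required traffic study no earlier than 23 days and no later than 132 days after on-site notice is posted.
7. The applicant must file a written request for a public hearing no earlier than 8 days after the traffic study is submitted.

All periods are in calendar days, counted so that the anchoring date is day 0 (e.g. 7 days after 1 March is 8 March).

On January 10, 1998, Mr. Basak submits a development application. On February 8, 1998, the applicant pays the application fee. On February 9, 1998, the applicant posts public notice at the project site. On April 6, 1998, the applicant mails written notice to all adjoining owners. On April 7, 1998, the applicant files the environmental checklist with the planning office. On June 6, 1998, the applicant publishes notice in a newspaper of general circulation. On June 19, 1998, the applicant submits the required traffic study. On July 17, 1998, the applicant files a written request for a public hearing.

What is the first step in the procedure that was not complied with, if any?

Step 1: 31 days after January 10, 1998 (when the application is submitted) is February 10, 1998; completed February 8, 1998, before the deadline.
Step 2: the earliest permitted date is 22 days after January 10, 1998 (when the application is submitted), i.e. February 1, 1998; done February 9, 1998, after the minimum wait.
Step 3: 32 days after March 2, 1998 (end of the 21-day objection period, which began when on-site notice is posted on February 9, 1998) is April 3, 1998; done April 6, 1998 — 3 days late.
That is the first point of non-compliance.

Step 3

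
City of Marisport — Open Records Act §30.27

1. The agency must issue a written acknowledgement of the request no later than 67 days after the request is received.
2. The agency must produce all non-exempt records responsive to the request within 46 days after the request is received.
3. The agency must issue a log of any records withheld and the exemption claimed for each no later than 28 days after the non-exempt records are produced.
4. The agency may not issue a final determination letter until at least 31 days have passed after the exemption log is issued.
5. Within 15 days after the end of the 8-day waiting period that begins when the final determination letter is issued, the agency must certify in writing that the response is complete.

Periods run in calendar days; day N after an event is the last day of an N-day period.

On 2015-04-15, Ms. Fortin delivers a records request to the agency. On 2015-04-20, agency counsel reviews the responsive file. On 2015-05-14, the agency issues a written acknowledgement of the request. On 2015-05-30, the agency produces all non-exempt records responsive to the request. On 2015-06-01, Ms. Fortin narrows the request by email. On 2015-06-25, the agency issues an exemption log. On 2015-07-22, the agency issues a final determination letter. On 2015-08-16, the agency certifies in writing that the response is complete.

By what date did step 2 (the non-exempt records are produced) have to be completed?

Step 2 runs from 2015-04-15, when the request is received. 46 days after 2015-04-15 is 2015-05-31.

2015-05-31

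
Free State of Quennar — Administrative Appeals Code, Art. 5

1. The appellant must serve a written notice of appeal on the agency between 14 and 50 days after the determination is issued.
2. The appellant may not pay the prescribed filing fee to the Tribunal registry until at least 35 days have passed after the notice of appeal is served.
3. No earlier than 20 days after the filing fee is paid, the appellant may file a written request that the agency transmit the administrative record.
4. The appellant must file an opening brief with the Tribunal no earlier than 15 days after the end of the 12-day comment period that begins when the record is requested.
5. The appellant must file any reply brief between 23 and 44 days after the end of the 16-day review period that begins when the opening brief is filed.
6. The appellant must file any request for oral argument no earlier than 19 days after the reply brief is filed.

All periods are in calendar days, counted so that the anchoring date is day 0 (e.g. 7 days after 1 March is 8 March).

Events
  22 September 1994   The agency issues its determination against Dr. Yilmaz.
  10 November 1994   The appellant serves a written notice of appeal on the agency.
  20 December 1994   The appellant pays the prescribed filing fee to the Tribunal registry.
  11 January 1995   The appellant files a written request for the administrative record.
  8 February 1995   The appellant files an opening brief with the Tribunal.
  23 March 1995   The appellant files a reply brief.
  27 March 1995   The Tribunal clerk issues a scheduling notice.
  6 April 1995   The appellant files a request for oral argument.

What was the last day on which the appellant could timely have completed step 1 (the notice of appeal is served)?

Step 1 runs from 22 September 1994, when the determination is issued. The window is 14–50 days after 22 September 1994; it closes on 11 November 1994.

11 November 1994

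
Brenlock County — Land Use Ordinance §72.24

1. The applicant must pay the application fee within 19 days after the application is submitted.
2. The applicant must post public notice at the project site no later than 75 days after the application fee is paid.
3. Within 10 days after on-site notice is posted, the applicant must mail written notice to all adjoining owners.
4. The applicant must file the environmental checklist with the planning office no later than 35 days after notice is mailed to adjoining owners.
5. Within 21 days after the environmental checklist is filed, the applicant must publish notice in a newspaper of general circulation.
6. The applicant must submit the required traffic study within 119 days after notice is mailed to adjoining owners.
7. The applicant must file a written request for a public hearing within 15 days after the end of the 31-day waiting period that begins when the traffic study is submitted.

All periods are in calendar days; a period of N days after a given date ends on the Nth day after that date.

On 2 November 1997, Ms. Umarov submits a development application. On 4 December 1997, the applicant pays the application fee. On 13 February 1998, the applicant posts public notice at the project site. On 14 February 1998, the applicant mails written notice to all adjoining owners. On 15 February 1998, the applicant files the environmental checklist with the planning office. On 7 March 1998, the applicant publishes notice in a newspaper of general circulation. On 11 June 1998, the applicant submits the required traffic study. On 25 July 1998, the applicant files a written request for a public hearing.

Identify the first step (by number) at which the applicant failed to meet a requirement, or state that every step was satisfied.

Step 1 — counting 19 days from 2 November 1997 (when the application is submitted) gives a deadline of 21 November 1997; done 4 December 1997 — 13 days late.

Step 1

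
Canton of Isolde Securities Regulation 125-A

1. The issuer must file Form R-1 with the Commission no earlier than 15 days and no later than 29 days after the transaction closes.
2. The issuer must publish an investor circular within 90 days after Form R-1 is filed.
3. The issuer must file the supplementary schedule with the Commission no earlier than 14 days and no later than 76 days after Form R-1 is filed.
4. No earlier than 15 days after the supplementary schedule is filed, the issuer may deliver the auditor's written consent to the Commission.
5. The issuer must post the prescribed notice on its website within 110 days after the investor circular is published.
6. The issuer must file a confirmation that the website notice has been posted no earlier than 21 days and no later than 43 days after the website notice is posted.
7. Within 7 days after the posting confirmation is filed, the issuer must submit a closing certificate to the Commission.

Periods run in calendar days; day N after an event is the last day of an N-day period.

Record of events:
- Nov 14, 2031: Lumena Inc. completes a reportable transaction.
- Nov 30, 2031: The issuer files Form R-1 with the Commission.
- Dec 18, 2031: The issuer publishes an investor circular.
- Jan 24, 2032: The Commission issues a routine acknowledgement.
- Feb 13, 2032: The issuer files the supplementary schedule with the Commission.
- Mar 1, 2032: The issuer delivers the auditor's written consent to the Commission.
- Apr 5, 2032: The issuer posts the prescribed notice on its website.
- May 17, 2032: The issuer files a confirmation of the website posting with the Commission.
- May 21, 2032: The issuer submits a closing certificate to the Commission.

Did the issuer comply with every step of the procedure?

(1) the permitted window runs from Nov 14, 2031 + 15 = Nov 29, 2031 to Nov 14, 2031 + 29 = Dec 13, 2031; Nov 30, 2031 falls inside that range.
(2) due by Nov 30, 2031 + 90 days = Feb 28, 2032; done Dec 18, 2031 — timely.
(3) the permitted window runs from Nov 30, 2031 + 14 = Dec 14, 2031 to Nov 30, 2031 + 76 = Feb 14, 2032; Feb 13, 2032 falls inside that range.
(4) permitted from Feb 13, 2032 + 15 days = Feb 28, 2032 onward; done Mar 1, 2032, after the minimum wait.
(5) due by Dec 18, 2031 + 110 days = Apr 6, 2032; Apr 5, 2032 is within that limit.
(6) the permitted window runs from Apr 5, 2032 + 21 = Apr 26, 2032 to Apr 5, 2032 + 43 = May 18, 2032; done May 17, 2032 — within the window.
(7) due by May 17, 2032 + 7 days = May 24, 2032; May 21, 2032 is within that limit.

Yes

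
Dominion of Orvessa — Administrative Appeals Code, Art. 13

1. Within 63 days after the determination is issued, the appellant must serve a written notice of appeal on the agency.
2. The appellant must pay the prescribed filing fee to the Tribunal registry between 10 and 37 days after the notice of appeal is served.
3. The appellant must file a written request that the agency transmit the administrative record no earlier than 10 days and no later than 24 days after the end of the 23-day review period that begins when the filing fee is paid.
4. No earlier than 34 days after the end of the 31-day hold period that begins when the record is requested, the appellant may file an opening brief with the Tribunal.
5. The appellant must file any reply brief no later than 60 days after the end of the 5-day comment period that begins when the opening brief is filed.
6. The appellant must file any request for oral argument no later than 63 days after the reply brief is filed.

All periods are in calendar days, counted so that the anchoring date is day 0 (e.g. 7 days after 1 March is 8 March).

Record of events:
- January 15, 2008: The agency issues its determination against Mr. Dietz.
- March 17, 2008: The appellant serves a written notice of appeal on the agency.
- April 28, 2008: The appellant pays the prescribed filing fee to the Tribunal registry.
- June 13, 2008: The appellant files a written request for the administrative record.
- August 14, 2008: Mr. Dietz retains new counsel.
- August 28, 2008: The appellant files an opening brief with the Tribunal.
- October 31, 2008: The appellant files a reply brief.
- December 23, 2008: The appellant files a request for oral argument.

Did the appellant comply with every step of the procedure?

No

(1) due by January 15, 2008 + 63 days = March 18, 2008; completed March 17, 2008, before the deadline.
(2) the permitted window runs from March 17, 2008 + 10 = March 27, 2008 to March 17, 2008 + 37 = April 23, 2008; April 28, 2008 is 5 days past the end of the window.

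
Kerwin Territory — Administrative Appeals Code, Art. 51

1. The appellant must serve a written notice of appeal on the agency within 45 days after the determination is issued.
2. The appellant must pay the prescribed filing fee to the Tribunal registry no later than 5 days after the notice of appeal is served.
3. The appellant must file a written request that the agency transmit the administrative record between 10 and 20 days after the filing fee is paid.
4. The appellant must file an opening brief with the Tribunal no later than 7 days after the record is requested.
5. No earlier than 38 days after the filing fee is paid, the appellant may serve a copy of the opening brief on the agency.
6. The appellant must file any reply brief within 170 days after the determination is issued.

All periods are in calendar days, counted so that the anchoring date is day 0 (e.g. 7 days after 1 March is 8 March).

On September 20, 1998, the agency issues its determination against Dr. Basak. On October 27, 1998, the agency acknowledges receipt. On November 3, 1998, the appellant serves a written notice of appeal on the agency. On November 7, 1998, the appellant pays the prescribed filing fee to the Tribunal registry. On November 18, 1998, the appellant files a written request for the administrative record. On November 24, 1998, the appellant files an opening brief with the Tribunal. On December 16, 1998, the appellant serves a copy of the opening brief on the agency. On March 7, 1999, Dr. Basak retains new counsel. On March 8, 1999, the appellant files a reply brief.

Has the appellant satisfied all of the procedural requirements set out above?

Yes

(1) due by September 20, 1998 + 45 days = November 4, 1998; November 3, 1998 is within that limit.
(2) due by November 3, 1998 + 5 days = November 8, 1998; completed November 7, 1998, before the deadline.
(3) the permitted window runs from November 7, 1998 + 10 = November 17, 1998 to November 7, 1998 + 20 = November 27, 1998; November 18, 1998 falls inside that range.
(4) due by November 18, 1998 + 7 days = November 25, 1998; completed November 24, 1998, before the deadline.
(5) permitted from November 7, 1998 + 38 days = December 15, 1998 onward; done December 16, 1998, after the minimum wait.
(6) due by September 20, 1998 + 170 days = March 9, 1999; done March 8, 1999 — timely.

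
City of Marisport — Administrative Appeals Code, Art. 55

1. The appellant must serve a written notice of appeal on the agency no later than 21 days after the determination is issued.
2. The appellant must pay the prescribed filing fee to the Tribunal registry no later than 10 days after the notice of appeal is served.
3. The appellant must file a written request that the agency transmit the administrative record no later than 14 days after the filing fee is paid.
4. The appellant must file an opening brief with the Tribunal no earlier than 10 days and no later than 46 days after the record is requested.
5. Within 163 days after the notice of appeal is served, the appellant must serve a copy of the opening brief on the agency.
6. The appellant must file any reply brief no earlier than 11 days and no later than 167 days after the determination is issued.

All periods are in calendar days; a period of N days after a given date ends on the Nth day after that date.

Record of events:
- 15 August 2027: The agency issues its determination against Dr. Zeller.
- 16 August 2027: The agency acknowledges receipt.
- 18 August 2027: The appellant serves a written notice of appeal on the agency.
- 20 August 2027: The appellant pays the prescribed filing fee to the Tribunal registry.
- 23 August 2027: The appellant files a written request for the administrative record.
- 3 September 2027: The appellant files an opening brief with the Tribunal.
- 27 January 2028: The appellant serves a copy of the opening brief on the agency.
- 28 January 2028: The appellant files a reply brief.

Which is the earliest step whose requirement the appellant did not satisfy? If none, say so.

None — every step was satisfied

Step 1: 21 days after 15 August 2027 (when the determination is issued) is 5 September 2027; completed 18 August 2027, before the deadline.
Step 2: 10 days after 18 August 2027 (when the notice of appeal is served) is 28 August 2027; 20 August 2027 is within that limit.
Step 3: 14 days after 20 August 2027 (when the filing fee is paid) is 3 September 2027; completed 23 August 2027, before the deadline.
Step 4: the window is 10–46 days after 23 August 2027 (when the record is requested), so 2 September 2027 through 8 October 2027; done 3 September 2027, which is between those dates.
Step 5: 163 days after 18 August 2027 (when the notice of appeal is served) is 28 January 2028; completed 27 January 2028, before the deadline.
Step 6: the window is 11–167 days after 15 August 2027 (when the determination is issued), so 26 August 2027 through 29 January 2028; done 28 January 2028 — within the window.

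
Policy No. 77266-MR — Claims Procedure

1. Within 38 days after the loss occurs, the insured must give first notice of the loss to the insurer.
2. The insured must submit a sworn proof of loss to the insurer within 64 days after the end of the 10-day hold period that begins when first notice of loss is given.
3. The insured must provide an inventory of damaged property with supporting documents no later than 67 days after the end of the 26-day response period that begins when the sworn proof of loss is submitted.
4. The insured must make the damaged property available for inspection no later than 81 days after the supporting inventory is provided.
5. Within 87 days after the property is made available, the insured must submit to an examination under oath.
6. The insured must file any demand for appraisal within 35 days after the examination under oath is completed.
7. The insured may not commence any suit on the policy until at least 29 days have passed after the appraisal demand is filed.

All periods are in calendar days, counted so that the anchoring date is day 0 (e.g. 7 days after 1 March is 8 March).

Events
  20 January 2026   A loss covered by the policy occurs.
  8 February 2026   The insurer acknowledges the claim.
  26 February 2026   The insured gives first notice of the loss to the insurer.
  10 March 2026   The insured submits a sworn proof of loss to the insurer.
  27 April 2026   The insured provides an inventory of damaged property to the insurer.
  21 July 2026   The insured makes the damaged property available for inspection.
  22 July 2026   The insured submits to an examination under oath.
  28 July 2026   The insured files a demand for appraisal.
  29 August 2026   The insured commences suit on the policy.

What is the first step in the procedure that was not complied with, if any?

Step 4

Step 1: 38 days after 20 January 2026 (when the loss occurs) is 27 February 2026; 26 February 2026 is within that limit.
Step 2: 64 days after 8 March 2026 (end of the 10-day hold period, which began when first notice of loss is given on 26 February 2026) is 11 May 2026; 10 March 2026 is within that limit.
Step 3: 67 days after 5 April 2026 (end of the 26-day response period, which began when the sworn proof of loss is submitted on 10 March 2026) is 11 June 2026; completed 27 April 2026, before the deadline.
Step 4: 81 days after 27 April 2026 (when the supporting inventory is provided) is 17 July 2026; not done until 21 July 2026, 4 days after the deadline.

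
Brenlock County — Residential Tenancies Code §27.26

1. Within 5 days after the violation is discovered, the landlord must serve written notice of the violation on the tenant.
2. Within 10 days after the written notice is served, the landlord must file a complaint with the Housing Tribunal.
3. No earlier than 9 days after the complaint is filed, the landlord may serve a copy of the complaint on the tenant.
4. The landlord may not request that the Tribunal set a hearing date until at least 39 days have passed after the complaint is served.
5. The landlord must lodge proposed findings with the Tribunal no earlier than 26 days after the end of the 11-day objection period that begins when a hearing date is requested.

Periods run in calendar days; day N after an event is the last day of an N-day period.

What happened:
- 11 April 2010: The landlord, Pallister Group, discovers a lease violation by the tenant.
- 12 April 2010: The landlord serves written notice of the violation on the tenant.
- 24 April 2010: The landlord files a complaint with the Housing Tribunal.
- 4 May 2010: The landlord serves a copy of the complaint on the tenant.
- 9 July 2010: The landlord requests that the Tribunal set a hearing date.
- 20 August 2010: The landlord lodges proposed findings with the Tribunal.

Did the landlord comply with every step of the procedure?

No

(1) due by 11 April 2010 + 5 days = 16 April 2010; done 12 April 2010 — timely.
(2) due by 12 April 2010 + 10 days = 22 April 2010; not done until 24 April 2010, 2 days after the deadline.
That is the first point of non-compliance.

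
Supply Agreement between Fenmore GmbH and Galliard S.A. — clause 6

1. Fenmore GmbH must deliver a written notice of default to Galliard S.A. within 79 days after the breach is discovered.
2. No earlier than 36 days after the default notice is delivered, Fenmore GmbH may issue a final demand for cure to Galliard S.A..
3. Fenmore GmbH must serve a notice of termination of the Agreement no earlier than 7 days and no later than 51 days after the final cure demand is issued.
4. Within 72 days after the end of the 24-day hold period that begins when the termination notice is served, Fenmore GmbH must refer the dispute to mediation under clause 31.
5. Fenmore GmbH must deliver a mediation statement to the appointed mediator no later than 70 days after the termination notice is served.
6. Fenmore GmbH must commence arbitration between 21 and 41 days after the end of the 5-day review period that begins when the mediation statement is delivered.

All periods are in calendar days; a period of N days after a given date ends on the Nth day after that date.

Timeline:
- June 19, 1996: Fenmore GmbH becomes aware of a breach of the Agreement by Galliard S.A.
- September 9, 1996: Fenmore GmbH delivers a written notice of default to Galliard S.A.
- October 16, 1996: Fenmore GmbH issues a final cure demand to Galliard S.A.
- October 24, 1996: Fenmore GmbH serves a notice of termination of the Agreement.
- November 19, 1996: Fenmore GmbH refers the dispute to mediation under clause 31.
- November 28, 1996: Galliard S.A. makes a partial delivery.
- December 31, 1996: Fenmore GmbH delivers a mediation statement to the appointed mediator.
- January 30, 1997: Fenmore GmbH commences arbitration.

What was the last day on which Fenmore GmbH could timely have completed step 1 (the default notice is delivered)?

Step 1 runs from June 19, 1996, when the breach is discovered. 79 days after June 19, 1996 is September 6, 1996.

September 6, 1996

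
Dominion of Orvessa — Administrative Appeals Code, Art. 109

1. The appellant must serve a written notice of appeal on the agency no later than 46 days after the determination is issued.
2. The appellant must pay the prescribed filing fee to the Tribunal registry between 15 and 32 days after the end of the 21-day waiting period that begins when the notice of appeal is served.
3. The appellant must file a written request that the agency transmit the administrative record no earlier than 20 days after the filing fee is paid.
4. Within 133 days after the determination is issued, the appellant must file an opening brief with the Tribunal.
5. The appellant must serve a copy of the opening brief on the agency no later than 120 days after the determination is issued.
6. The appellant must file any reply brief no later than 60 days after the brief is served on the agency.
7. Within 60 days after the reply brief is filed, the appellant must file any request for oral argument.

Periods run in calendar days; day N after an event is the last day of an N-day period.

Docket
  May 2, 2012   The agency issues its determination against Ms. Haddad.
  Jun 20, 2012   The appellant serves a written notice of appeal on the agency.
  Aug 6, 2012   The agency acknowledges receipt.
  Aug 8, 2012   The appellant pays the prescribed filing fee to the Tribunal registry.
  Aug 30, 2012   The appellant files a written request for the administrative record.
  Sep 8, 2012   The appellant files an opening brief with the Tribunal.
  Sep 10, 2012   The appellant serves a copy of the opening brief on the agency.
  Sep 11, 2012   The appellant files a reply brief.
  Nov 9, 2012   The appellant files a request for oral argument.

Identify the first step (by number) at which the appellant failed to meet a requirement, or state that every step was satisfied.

Step 1 — counting 46 days from May 2, 2012 (when the determination is issued) gives a deadline of Jun 17, 2012; done Jun 20, 2012 — 3 days late.

Step 1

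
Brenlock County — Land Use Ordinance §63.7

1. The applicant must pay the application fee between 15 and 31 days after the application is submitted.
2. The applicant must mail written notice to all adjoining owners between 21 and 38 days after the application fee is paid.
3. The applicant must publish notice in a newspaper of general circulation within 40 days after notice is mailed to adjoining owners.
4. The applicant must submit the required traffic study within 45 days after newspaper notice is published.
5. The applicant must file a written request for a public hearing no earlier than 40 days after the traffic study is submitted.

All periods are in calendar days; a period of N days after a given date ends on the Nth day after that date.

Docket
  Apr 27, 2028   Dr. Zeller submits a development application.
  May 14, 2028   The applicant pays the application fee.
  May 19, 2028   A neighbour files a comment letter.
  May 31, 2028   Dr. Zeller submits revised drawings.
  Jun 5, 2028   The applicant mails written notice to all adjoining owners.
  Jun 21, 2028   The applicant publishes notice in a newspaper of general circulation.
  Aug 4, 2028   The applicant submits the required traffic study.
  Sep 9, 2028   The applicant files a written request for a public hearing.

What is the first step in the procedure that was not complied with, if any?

(1) the permitted window runs from Apr 27, 2028 + 15 = May 12, 2028 to Apr 27, 2028 + 31 = May 28, 2028; done May 14, 2028, which is between those dates.
(2) the permitted window runs from May 14, 2028 + 21 = Jun 4, 2028 to May 14, 2028 + 38 = Jun 21, 2028; Jun 5, 2028 falls inside that range.
(3) due by Jun 5, 2028 + 40 days = Jul 15, 2028; done Jun 21, 2028 — timely.
(4) due by Jun 21, 2028 + 45 days = Aug 5, 2028; done Aug 4, 2028 — timely.
(5) permitted from Aug 4, 2028 + 40 days = Sep 13, 2028 onward; acted on Sep 9, 2028, 4 days prematurely.

Step 5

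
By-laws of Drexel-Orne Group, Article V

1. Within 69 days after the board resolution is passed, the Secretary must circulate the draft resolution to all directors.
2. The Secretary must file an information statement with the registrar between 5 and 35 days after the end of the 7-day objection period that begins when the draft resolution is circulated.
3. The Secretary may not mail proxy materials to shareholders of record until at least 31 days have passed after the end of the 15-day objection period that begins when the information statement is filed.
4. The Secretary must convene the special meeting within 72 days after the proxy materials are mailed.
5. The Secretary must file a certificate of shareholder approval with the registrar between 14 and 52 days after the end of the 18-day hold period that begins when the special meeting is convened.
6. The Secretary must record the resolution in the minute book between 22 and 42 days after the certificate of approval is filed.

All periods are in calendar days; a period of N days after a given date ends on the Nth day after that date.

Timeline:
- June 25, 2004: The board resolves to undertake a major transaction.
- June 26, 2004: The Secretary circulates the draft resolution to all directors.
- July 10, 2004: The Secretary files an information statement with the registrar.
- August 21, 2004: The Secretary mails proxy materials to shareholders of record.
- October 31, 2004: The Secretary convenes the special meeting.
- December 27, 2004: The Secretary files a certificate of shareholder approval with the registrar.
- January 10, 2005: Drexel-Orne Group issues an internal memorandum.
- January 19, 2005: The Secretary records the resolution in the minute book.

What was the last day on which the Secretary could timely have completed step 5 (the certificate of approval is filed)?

January 9, 2005

The special meeting is convened on October 31, 2004; the 18-day hold period therefore ends November 18, 2004, and step 5 runs from that date. The window is 14–52 days after November 18, 2004; it closes on January 9, 2005.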